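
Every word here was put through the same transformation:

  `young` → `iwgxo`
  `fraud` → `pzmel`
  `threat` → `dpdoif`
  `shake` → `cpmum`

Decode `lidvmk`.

Shifts by position in young: pos 0: y→i (+10), pos 1: o→w (+8), pos 2: u→g (+12), pos 3: n→x (+10), pos 4: g→o (+8) — repeating every 3. The shifts repeat in a cycle of length 3: positions 0,1,… shift by +10, +8, +12, then the pattern repeats.
Decoding lidvmk: l−10=b, i−8=a, d−12=r, v−10=l, m−8=e, k−12=y.

barley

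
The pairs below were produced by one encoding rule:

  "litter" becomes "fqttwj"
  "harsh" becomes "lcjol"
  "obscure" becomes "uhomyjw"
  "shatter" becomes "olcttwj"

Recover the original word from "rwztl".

depth

Treating letters as 0–25, the rule is x ↦ 5x + 2 (mod 26).
Undoing it on rwztl: r(17)→21·(17−2)≡3=d; w(22)→21·(22−2)≡4=e; z(25)→21·(25−2)≡15=p; t(19)→21·(19−2)≡19=t; l(11)→21·(11−2)≡7=h (all mod 26).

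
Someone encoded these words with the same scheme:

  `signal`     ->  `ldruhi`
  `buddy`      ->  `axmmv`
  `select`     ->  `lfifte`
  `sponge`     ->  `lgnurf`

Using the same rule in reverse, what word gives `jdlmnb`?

wisdom

This is an affine cipher: with a=0,…,z=25, each position x becomes (19x+7) mod 26.
Decoding jdlmnb: j(9)→11·(9−7)≡22=w; d(3)→11·(3−7)≡8=i; l(11)→11·(11−7)≡18=s; m(12)→11·(12−7)≡3=d; n(13)→11·(13−7)≡14=o; b(1)→11·(1−7)≡12=m (all mod 26).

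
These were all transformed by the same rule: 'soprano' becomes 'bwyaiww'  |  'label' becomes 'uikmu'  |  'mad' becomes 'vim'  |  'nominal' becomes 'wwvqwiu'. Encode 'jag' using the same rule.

sip

The shift depends on letter class: consonant s→b is +9, but vowel o→w is +8. The rule splits by letter class: vowels +8, consonants +9.
Applying it to jag: j(cons)+9=s, a(vowel)+8=i, g(cons)+9=p.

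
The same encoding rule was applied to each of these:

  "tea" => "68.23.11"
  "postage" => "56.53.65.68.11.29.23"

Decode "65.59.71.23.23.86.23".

t(#20)→68 and e(#5)→23: differences scale by 3, so n = 3·pos + 8. The formula is n = 3×(alphabet index, a=1) + 8.
Reversing it on 65.59.71.23.23.86.23: 65→(65−8)÷3=19=s, 59→(59−8)÷3=17=q, 71→(71−8)÷3=21=u, 23→(23−8)÷3=5=e, 23→(23−8)÷3=5=e, 86→(86−8)÷3=26=z, 23→(23−8)÷3=5=e.

squeeze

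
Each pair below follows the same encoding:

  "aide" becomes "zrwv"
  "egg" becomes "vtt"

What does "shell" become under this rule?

Each pair mirrors across the alphabet (a↔z, i↔r, d↔w): positions sum to 25. This is the alphabet-reversal cipher (Atbash): a becomes z, b becomes y, etc.
On shell: s↔h, h↔s, e↔v, l↔o, l↔o.

hsvoo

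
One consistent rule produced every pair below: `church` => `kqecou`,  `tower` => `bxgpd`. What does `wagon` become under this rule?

In church: c→k is +8, h→q is +9, u→e is +10, r→c is +11 — the shift increases by 1 each position. Each letter shifts forward by (position + 8), i.e. 8, 9, 10, … — the shift grows by one for each successive letter.
Applying it to wagon: w+8=e, a+9=j, g+10=q, o+11=z, n+12=z.

ejqzz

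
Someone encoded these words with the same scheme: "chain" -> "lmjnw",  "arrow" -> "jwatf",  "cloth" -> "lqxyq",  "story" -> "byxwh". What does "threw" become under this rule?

Shifts by position in chain: pos 0: c→l (+9), pos 1: h→m (+5), pos 2: a→j (+9), pos 3: i→n (+5) — repeating every 2. A repeating key of period 2 is used — shifts +9, +5 over and over.
For threw: t+9=c, h+5=m, r+9=a, e+5=j, w+9=f.

cmajf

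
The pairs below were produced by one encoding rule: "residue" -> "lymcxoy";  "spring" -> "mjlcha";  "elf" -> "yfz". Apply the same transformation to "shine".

mbchy

Compare letters: r→l is +20, e→y is +20, s→m is +20 — a constant shift. It's a constant shift of +20 (ROT20).
Applying it to shine: s+20=m, h+20=b, i+20=c, n+20=h, e+20=y.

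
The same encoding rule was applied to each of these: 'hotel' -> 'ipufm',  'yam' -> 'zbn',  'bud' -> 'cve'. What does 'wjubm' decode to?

Compare letters: h→i is +1, o→p is +1, t→u is +1 — a constant shift. Each letter is shifted forward by 1 in the alphabet (a Caesar shift of +1).
Decoding wjubm: w−1=v, j−1=i, u−1=t, b−1=a, m−1=l.

vital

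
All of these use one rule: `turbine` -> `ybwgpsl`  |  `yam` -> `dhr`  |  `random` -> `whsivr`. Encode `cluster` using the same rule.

The shift depends on letter class: consonant t→y is +5, but vowel u→b is +7. Vowels shift forward by 7 and consonants shift forward by 5.
For cluster: c(cons)+5=h, l(cons)+5=q, u(vowel)+7=b, s(cons)+5=x, t(cons)+5=y, e(vowel)+7=l, r(cons)+5=w.

hqbxylw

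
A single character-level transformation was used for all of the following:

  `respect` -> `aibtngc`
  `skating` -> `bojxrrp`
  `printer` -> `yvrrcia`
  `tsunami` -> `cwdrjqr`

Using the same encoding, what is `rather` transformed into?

Shifts by position in respect: pos 0: r→a (+9), pos 1: e→i (+4), pos 2: s→b (+9), pos 3: p→t (+4) — repeating every 2. It's a Vigenère-style cipher with numeric key [9,4]: position i shifts by key[i mod 2].
Applying it to rather: r+9=a, a+4=e, t+9=c, h+4=l, e+9=n, r+4=v.

aeclnv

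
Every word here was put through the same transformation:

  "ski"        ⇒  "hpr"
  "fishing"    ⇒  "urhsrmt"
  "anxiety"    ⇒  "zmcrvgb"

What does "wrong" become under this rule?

dilmt

Each pair mirrors across the alphabet (s↔h, k↔p, i↔r): positions sum to 25. This is the alphabet-reversal cipher (Atbash): a becomes z, b becomes y, etc.
Applying it to wrong: w↔d, r↔i, o↔l, n↔m, g↔t.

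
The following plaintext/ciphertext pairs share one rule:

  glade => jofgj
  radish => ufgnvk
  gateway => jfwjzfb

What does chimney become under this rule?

The shift depends on letter class: consonant g→j is +3, but vowel a→f is +5. Two shifts are in play — +5 for a/e/i/o/u, +3 for every other letter.
Applying it to chimney: c(cons)+3=f, h(cons)+3=k, i(vowel)+5=n, m(cons)+3=p, n(cons)+3=q, e(vowel)+5=j, y(cons)+3=b.

fknpqjb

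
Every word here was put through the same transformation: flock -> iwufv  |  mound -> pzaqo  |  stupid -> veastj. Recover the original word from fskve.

Shifts by position in flock: pos 0: f→i (+3), pos 1: l→w (+11), pos 2: o→u (+6), pos 3: c→f (+3), pos 4: k→v (+11) — repeating every 3. A repeating key of period 3 is used — shifts +3, +11, +6 over and over.
Decoding fskve: f−3=c, s−11=h, k−6=e, v−3=s, e−11=t.

chest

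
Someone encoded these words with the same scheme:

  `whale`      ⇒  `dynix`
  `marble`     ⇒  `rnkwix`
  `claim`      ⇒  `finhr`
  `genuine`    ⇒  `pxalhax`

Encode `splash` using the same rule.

w(22)→d(3) and h(7)→y(24) fit y≡9x+13 (mod 26); the inverse of 9 mod 26 is 3. This is an affine cipher: with a=0,…,z=25, each position x becomes (9x+13) mod 26.
For splash: s(18)→9·18+13≡19=t; p(15)→9·15+13≡18=s; l(11)→9·11+13≡8=i; a(0)→9·0+13≡13=n; s(18)→9·18+13≡19=t; h(7)→9·7+13≡24=y (all mod 26).

tsinty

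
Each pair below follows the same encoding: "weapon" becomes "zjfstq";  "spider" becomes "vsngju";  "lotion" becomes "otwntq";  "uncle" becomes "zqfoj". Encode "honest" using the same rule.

The shift depends on letter class: consonant w→z is +3, but vowel e→j is +5. Two shifts are in play — +5 for a/e/i/o/u, +3 for every other letter.
For honest: h(cons)+3=k, o(vowel)+5=t, n(cons)+3=q, e(vowel)+5=j, s(cons)+3=v, t(cons)+3=w.

ktqjvw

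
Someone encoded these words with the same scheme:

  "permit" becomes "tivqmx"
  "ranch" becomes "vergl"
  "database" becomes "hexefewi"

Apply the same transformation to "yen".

cir

It's a constant shift of +4 (ROT4).
For yen: y+4=c, e+4=i, n+4=r.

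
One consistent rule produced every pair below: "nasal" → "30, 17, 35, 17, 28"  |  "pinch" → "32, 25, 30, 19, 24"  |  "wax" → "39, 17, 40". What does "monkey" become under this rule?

29, 31, 30, 27, 21, 41

Letters become their 1-based position plus 16 (so a→17, b→18, …).
For monkey: m=13→29, o=15→31, n=14→30, k=11→27, e=5→21, y=25→41.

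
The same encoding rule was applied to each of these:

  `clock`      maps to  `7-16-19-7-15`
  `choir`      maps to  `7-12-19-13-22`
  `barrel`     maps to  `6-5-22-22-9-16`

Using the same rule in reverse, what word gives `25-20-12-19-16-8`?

c is letter #3 and maps to 7: an offset of 4. The number is (letter's place in the alphabet, a=1) + 4.
Decoding 25-20-12-19-16-8: 25→(25−4)÷1=21=u, 20→(20−4)÷1=16=p, 12→(12−4)÷1=8=h, 19→(19−4)÷1=15=o, 16→(16−4)÷1=12=l, 8→(8−4)÷1=4=d.

uphold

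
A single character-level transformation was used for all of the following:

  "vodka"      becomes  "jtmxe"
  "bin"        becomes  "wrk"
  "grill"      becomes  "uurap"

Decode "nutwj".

ankle

The output letters match the input read backwards, each shifted +9: vodka reversed is akdov. The word is reversed, then every letter is shifted forward by 9.
Undoing it on nutwj: shift back: n−9=e, u−9=l, t−9=k, w−9=n, j−9=a → elkna; then reverse → ankle.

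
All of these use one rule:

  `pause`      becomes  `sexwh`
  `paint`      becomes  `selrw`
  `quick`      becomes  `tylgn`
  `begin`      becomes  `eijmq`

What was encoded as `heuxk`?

earth

Shifts by position in pause: pos 0: p→s (+3), pos 1: a→e (+4), pos 2: u→x (+3), pos 3: s→w (+4) — repeating every 2. It's a Vigenère-style cipher with numeric key [3,4]: position i shifts by key[i mod 2].
Undoing it on heuxk: h−3=e, e−4=a, u−3=r, x−4=t, k−3=h.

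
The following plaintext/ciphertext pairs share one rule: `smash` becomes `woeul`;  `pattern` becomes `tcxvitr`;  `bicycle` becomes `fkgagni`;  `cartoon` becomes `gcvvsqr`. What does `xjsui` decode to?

those

Shifts by position in smash: pos 0: s→w (+4), pos 1: m→o (+2), pos 2: a→e (+4), pos 3: s→u (+2) — repeating every 2. The shifts repeat in a cycle of length 2: positions 0,1,… shift by +4, +2, then the pattern repeats.
Reversing it on xjsui: x−4=t, j−2=h, s−4=o, u−2=s, i−4=e.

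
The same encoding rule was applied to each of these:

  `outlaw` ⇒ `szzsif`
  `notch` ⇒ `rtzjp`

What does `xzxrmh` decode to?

turkey

In outlaw: o→s is +4, u→z is +5, t→z is +6, l→s is +7 — the shift increases by 1 each position. Each letter shifts forward by (position + 4), i.e. 4, 5, 6, … — the shift grows by one for each successive letter.
Decoding xzxrmh: x−4=t, z−5=u, x−6=r, r−7=k, m−8=e, h−9=y.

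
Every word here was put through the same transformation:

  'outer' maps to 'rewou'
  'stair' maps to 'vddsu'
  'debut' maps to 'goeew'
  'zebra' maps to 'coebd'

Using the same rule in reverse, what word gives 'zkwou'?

The shifts repeat in a cycle of length 2: positions 0,1,… shift by +3, +10, then the pattern repeats.
Undoing it on zkwou: z−3=w, k−10=a, w−3=t, o−10=e, u−3=r.

water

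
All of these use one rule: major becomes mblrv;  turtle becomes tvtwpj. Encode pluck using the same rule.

pmwfo

The shift increases by 1 at each position, starting from +0: 0, 1, 2, ….
On pluck: p+0=p, l+1=m, u+2=w, c+3=f, k+4=o.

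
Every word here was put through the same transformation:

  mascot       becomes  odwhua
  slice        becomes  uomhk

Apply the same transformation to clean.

eoift

In mascot: m→o is +2, a→d is +3, s→w is +4, c→h is +5 — the shift increases by 1 each position. Letter i (0-indexed) is shifted by i+2, so successive shifts are 2, 3, 4, ….
On clean: c+2=e, l+3=o, e+4=i, a+5=f, n+6=t.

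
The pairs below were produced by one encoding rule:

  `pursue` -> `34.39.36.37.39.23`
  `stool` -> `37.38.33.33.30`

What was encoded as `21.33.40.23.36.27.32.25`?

covering

Each letter is replaced by its alphabet position (a=1..z=26) + 18.
Undoing it on 21.33.40.23.36.27.32.25: 21→(21−18)÷1=3=c, 33→(33−18)÷1=15=o, 40→(40−18)÷1=22=v, 23→(23−18)÷1=5=e, 36→(36−18)÷1=18=r, 27→(27−18)÷1=9=i, 32→(32−18)÷1=14=n, 25→(25−18)÷1=7=g.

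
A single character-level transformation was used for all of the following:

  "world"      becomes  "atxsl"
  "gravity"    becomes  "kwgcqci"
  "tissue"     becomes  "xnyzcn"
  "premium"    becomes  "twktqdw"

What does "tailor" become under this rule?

xfoswa

In world: w→a is +4, o→t is +5, r→x is +6, l→s is +7 — the shift increases by 1 each position. The shift increases by 1 at each position, starting from +4: 4, 5, 6, ….
Applying it to tailor: t+4=x, a+5=f, i+6=o, l+7=s, o+8=w, r+9=a.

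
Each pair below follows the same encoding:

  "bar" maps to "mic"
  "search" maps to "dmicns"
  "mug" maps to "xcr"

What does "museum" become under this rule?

The shift depends on letter class: consonant b→m is +11, but vowel a→i is +8. Two shifts are in play — +8 for a/e/i/o/u, +11 for every other letter.
Applying it to museum: m(cons)+11=x, u(vowel)+8=c, s(cons)+11=d, e(vowel)+8=m, u(vowel)+8=c, m(cons)+11=x.

xcdmcx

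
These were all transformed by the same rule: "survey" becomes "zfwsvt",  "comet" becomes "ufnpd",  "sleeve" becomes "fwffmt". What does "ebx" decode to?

The output letters match the input read backwards, each shifted +1: survey reversed is yevrus. The word is reversed, then every letter is shifted forward by 1.
Decoding ebx: shift back: e−1=d, b−1=a, x−1=w → daw; then reverse → wad.

wad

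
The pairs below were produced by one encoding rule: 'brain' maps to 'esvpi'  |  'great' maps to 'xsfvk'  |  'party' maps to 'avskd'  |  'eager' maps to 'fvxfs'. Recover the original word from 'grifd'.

This is an affine cipher: with a=0,…,z=25, each position x becomes (9x+21) mod 26.
Decoding grifd: g(6)→3·(6−21)≡7=h; r(17)→3·(17−21)≡14=o; i(8)→3·(8−21)≡13=n; f(5)→3·(5−21)≡4=e; d(3)→3·(3−21)≡24=y (all mod 26).

honey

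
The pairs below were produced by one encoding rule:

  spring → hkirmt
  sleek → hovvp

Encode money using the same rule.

Each letter is replaced by its mirror in the alphabet: a↔z, b↔y, c↔x, and so on (the Atbash cipher).
For money: m↔n, o↔l, n↔m, e↔v, y↔b.

nlmvb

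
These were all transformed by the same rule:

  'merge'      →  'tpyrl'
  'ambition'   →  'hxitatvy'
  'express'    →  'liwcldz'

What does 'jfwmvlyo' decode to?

cupboard

Shifts by position in merge: pos 0: m→t (+7), pos 1: e→p (+11), pos 2: r→y (+7), pos 3: g→r (+11) — repeating every 2. The shifts repeat in a cycle of length 2: positions 0,1,… shift by +7, +11, then the pattern repeats.
Decoding jfwmvlyo: j−7=c, f−11=u, w−7=p, m−11=b, v−7=o, l−11=a, y−7=r, o−11=d.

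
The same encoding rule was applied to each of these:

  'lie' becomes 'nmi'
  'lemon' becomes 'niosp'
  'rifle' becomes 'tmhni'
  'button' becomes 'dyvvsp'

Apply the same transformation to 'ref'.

The shift depends on letter class: consonant l→n is +2, but vowel i→m is +4. Vowels shift forward by 4 and consonants shift forward by 2.
On ref: r(cons)+2=t, e(vowel)+4=i, f(cons)+2=h.

tih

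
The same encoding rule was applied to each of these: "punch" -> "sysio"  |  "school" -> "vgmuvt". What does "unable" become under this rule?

xrfhsm

In punch: p→s is +3, u→y is +4, n→s is +5, c→i is +6 — the shift increases by 1 each position. Each letter shifts forward by (position + 3), i.e. 3, 4, 5, … — the shift grows by one for each successive letter.
For unable: u+3=x, n+4=r, a+5=f, b+6=h, l+7=s, e+8=m.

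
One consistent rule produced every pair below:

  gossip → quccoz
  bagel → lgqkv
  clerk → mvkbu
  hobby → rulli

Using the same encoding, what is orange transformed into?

ubgxqk

Two shifts are in play — +6 for a/e/i/o/u, +10 for every other letter.
For orange: o(vowel)+6=u, r(cons)+10=b, a(vowel)+6=g, n(cons)+10=x, g(cons)+10=q, e(vowel)+6=k.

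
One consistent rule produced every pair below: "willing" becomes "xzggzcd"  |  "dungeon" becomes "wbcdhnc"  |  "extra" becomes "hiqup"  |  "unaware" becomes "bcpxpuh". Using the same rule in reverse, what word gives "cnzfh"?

Treating letters as 0–25, the rule is x ↦ 11x + 15 (mod 26).
Decoding cnzfh: c(2)→19·(2−15)≡13=n; n(13)→19·(13−15)≡14=o; z(25)→19·(25−15)≡8=i; f(5)→19·(5−15)≡18=s; h(7)→19·(7−15)≡4=e (all mod 26).

noise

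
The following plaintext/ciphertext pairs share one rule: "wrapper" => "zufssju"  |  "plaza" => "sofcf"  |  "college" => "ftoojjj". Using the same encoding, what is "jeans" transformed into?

The shift depends on letter class: consonant w→z is +3, but vowel a→f is +5. The rule splits by letter class: vowels +5, consonants +3.
Applying it to jeans: j(cons)+3=m, e(vowel)+5=j, a(vowel)+5=f, n(cons)+3=q, s(cons)+3=v.

mjfqv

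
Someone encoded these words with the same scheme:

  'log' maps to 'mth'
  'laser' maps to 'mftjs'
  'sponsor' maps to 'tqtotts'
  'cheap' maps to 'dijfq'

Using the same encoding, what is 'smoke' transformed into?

The shift depends on letter class: consonant l→m is +1, but vowel o→t is +5. Vowels shift forward by 5 and consonants shift forward by 1.
Applying it to smoke: s(cons)+1=t, m(cons)+1=n, o(vowel)+5=t, k(cons)+1=l, e(vowel)+5=j.

tntlj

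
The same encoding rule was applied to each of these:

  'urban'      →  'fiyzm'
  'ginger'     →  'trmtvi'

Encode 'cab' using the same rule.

Letters are reflected about the middle of the alphabet (position → 25−position): Atbash.
For cab: c↔x, a↔z, b↔y.

xzy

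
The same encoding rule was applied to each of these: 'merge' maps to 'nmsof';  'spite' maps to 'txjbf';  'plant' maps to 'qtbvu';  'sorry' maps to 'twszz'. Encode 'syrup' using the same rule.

tgscq

Shifts by position in merge: pos 0: m→n (+1), pos 1: e→m (+8), pos 2: r→s (+1), pos 3: g→o (+8) — repeating every 2. The shifts repeat in a cycle of length 2: positions 0,1,… shift by +1, +8, then the pattern repeats.
Applying it to syrup: s+1=t, y+8=g, r+1=s, u+8=c, p+1=q.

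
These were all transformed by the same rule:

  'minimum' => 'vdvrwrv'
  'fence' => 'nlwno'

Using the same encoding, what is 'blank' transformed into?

The output letters match the input read backwards, each shifted +9: minimum reversed is muminim. Read the word backwards and shift each letter +9.
Applying it to blank: reverse → knalb; then shift: k+9=t, n+9=w, a+9=j, l+9=u, b+9=k.

twjuk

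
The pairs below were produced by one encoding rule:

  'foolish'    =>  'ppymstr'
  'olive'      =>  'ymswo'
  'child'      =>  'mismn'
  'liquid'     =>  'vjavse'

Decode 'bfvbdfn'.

related

It's a Vigenère-style cipher with numeric key [10,1]: position i shifts by key[i mod 2].
Decoding bfvbdfn: b−10=r, f−1=e, v−10=l, b−1=a, d−10=t, f−1=e, n−10=d.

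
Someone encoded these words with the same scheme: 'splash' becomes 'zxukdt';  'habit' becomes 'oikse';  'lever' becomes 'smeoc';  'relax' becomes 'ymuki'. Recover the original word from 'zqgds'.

sixth

In splash: s→z is +7, p→x is +8, l→u is +9, a→k is +10 — the shift increases by 1 each position. The shift increases by 1 at each position, starting from +7: 7, 8, 9, ….
Decoding zqgds: z−7=s, q−8=i, g−9=x, d−10=t, s−11=h.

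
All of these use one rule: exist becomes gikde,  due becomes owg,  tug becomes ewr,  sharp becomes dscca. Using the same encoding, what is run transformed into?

cwy

The shift depends on letter class: consonant x→i is +11, but vowel e→g is +2. Two shifts are in play — +2 for a/e/i/o/u, +11 for every other letter.
For run: r(cons)+11=c, u(vowel)+2=w, n(cons)+11=y.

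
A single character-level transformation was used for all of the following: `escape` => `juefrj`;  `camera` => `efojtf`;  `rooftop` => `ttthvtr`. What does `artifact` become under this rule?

ftvnhfev

The shift depends on letter class: consonant s→u is +2, but vowel e→j is +5. Two shifts are in play — +5 for a/e/i/o/u, +2 for every other letter.
Applying it to artifact: a(vowel)+5=f, r(cons)+2=t, t(cons)+2=v, i(vowel)+5=n, f(cons)+2=h, a(vowel)+5=f, c(cons)+2=e, t(cons)+2=v.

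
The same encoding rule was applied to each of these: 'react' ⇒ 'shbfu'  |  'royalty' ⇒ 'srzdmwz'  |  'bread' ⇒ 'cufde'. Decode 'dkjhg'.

chief

It's a Vigenère-style cipher with numeric key [1,3]: position i shifts by key[i mod 2].
Undoing it on dkjhg: d−1=c, k−3=h, j−1=i, h−3=e, g−1=f.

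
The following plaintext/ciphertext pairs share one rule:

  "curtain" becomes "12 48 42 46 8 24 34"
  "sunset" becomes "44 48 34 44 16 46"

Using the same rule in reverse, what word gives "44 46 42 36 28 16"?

stroke

Each letter becomes 2×(its alphabet position, a=1..z=26) + 6.
Undoing it on 44 46 42 36 28 16: 44→(44−6)÷2=19=s, 46→(46−6)÷2=20=t, 42→(42−6)÷2=18=r, 36→(36−6)÷2=15=o, 28→(28−6)÷2=11=k, 16→(16−6)÷2=5=e.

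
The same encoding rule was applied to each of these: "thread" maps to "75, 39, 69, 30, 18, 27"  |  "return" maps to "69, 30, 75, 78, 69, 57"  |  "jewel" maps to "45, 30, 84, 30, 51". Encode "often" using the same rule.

60, 33, 75, 30, 57

t(#20)→75 and h(#8)→39: differences scale by 3, so n = 3·pos + 15. Each letter becomes 3×(its alphabet position, a=1..z=26) + 15.
On often: o=15→60, f=6→33, t=20→75, e=5→30, n=14→57.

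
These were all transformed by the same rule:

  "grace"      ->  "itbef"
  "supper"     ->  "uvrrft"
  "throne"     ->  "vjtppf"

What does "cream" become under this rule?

Two shifts are in play — +1 for a/e/i/o/u, +2 for every other letter.
On cream: c(cons)+2=e, r(cons)+2=t, e(vowel)+1=f, a(vowel)+1=b, m(cons)+2=o.

etfbo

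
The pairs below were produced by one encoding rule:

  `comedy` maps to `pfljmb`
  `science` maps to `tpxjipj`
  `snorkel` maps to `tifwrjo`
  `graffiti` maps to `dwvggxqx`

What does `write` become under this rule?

This is an affine cipher: with a=0,…,z=25, each position x becomes (23x+21) mod 26.
On write: w(22)→23·22+21≡7=h; r(17)→23·17+21≡22=w; i(8)→23·8+21≡23=x; t(19)→23·19+21≡16=q; e(4)→23·4+21≡9=j (all mod 26).

hwxqj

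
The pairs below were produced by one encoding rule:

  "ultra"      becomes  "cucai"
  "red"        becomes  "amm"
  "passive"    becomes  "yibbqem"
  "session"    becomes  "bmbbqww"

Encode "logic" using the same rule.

uwpql

The shift depends on letter class: consonant l→u is +9, but vowel u→c is +8. The rule splits by letter class: vowels +8, consonants +9.
On logic: l(cons)+9=u, o(vowel)+8=w, g(cons)+9=p, i(vowel)+8=q, c(cons)+9=l.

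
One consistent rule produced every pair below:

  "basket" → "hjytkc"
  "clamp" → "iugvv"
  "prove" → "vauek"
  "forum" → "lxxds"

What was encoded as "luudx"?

flour

The shifts repeat in a cycle of length 2: positions 0,1,… shift by +6, +9, then the pattern repeats.
Undoing it on luudx: l−6=f, u−9=l, u−6=o, d−9=u, x−6=r.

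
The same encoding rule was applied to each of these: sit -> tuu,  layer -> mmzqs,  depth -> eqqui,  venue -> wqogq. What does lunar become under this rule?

The rule splits by letter class: vowels +12, consonants +1.
Applying it to lunar: l(cons)+1=m, u(vowel)+12=g, n(cons)+1=o, a(vowel)+12=m, r(cons)+1=s.

mgoms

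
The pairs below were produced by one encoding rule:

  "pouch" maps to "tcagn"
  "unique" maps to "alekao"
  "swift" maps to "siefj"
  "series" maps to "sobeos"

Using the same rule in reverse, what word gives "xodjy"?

p(15)→t(19) and o(14)→c(2) fit y≡17x+24 (mod 26); the inverse of 17 mod 26 is 23. This is an affine cipher: with a=0,…,z=25, each position x becomes (17x+24) mod 26.
Decoding xodjy: x(23)→23·(23−24)≡3=d; o(14)→23·(14−24)≡4=e; d(3)→23·(3−24)≡11=l; j(9)→23·(9−24)≡19=t; y(24)→23·(24−24)≡0=a (all mod 26).

delta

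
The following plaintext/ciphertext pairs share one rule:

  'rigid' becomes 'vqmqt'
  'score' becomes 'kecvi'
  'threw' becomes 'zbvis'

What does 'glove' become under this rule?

mjcdi

r(17)→v(21) and i(8)→q(16) fit y≡15x+0 (mod 26); the inverse of 15 mod 26 is 7. This is an affine cipher: with a=0,…,z=25, each position x becomes (15x+0) mod 26.
On glove: g(6)→15·6+0≡12=m; l(11)→15·11+0≡9=j; o(14)→15·14+0≡2=c; v(21)→15·21+0≡3=d; e(4)→15·4+0≡8=i (all mod 26).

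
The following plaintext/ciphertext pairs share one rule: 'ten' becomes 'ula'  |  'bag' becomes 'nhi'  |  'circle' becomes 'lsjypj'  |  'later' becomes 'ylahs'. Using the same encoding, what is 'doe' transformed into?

The output letters match the input read backwards, each shifted +7: ten reversed is net. The word is reversed, then every letter is shifted forward by 7.
For doe: reverse → eod; then shift: e+7=l, o+7=v, d+7=k.

lvk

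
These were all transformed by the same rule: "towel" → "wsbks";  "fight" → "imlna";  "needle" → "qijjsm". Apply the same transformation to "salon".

vequu

In towel: t→w is +3, o→s is +4, w→b is +5, e→k is +6 — the shift increases by 1 each position. The shift increases by 1 at each position, starting from +3: 3, 4, 5, ….
Applying it to salon: s+3=v, a+4=e, l+5=q, o+6=u, n+7=u.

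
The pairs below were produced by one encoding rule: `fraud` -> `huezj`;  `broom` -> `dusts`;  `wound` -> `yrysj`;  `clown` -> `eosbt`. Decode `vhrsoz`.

In fraud: f→h is +2, r→u is +3, a→e is +4, u→z is +5 — the shift increases by 1 each position. Letter i (0-indexed) is shifted by i+2, so successive shifts are 2, 3, 4, ….
Decoding vhrsoz: v−2=t, h−3=e, r−4=n, s−5=n, o−6=i, z−7=s.

tennis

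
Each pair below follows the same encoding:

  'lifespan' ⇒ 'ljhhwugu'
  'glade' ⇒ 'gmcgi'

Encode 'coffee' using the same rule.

In lifespan: l→l is +0, i→j is +1, f→h is +2, e→h is +3 — the shift increases by 1 each position. Each letter shifts forward by its position index (0, 1, 2, …) — the shift grows by one for each successive letter.
On coffee: c+0=c, o+1=p, f+2=h, f+3=i, e+4=i, e+5=j.

cphiij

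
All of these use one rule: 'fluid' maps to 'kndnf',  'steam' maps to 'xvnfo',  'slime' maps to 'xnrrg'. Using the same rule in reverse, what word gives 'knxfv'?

Shifts by position in fluid: pos 0: f→k (+5), pos 1: l→n (+2), pos 2: u→d (+9), pos 3: i→n (+5), pos 4: d→f (+2) — repeating every 3. It's a Vigenère-style cipher with numeric key [5,2,9]: position i shifts by key[i mod 3].
Undoing it on knxfv: k−5=f, n−2=l, x−9=o, f−5=a, v−2=t.

float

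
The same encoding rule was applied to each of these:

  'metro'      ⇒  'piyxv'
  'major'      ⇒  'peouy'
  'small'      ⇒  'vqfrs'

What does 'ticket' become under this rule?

In metro: m→p is +3, e→i is +4, t→y is +5, r→x is +6 — the shift increases by 1 each position. Each letter shifts forward by (position + 3), i.e. 3, 4, 5, … — the shift grows by one for each successive letter.
On ticket: t+3=w, i+4=m, c+5=h, k+6=q, e+7=l, t+8=b.

wmhqlb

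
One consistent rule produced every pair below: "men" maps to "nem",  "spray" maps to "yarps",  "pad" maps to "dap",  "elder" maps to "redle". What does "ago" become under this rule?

It's just the letters in reverse order.
On ago: reverse → oga.

oga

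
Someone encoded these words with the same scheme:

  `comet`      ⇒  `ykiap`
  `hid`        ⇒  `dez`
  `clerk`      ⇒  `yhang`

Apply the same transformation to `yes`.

uao

Compare letters: c→y is +22, o→k is +22, m→i is +22 — a constant shift. It's a constant shift of +22 (ROT22).
For yes: y+22=u, e+22=a, s+22=o.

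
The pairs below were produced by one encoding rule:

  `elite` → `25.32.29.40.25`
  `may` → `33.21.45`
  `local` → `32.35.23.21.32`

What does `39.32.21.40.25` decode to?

slate

e is letter #5 and maps to 25: an offset of 20. Letters become their 1-based position plus 20 (so a→21, b→22, …).
Reversing it on 39.32.21.40.25: 39→(39−20)÷1=19=s, 32→(32−20)÷1=12=l, 21→(21−20)÷1=1=a, 40→(40−20)÷1=20=t, 25→(25−20)÷1=5=e.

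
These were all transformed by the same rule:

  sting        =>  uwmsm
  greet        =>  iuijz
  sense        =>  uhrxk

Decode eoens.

claim

In sting: s→u is +2, t→w is +3, i→m is +4, n→s is +5 — the shift increases by 1 each position. Letter i (0-indexed) is shifted by i+2, so successive shifts are 2, 3, 4, ….
Reversing it on eoens: e−2=c, o−3=l, e−4=a, n−5=i, s−6=m.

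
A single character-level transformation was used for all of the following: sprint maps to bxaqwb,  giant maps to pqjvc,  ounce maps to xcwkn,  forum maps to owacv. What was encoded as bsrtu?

skill

Shifts by position in sprint: pos 0: s→b (+9), pos 1: p→x (+8), pos 2: r→a (+9), pos 3: i→q (+8) — repeating every 2. It's a Vigenère-style cipher with numeric key [9,8]: position i shifts by key[i mod 2].
Undoing it on bsrtu: b−9=s, s−8=k, r−9=i, t−8=l, u−9=l.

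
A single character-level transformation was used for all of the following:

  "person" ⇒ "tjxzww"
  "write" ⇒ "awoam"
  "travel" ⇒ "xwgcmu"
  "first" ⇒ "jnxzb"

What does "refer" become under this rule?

vjllz

In person: p→t is +4, e→j is +5, r→x is +6, s→z is +7 — the shift increases by 1 each position. The shift increases by 1 at each position, starting from +4: 4, 5, 6, ….
On refer: r+4=v, e+5=j, f+6=l, e+7=l, r+8=z.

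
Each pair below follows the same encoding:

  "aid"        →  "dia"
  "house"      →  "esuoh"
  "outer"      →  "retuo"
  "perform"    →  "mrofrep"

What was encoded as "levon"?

novel

The word is simply reversed.
Reversing it on levon: then reverse → novel.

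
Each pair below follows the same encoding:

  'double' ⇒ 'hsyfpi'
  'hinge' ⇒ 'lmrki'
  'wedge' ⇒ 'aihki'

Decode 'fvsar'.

Each letter is shifted forward by 4 in the alphabet (a Caesar shift of +4).
Undoing it on fvsar: f−4=b, v−4=r, s−4=o, a−4=w, r−4=n.

brown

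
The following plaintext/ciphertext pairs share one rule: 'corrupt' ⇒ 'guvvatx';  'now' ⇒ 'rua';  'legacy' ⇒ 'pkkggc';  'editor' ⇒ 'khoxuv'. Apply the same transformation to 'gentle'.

kkrxpk

The shift depends on letter class: consonant c→g is +4, but vowel o→u is +6. Vowels shift forward by 6 and consonants shift forward by 4.
On gentle: g(cons)+4=k, e(vowel)+6=k, n(cons)+4=r, t(cons)+4=x, l(cons)+4=p, e(vowel)+6=k.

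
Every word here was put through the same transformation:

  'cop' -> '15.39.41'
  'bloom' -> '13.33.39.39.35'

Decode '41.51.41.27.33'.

pupil

c(#3)→15 and o(#15)→39: differences scale by 2, so n = 2·pos + 9. The formula is n = 2×(alphabet index, a=1) + 9.
Reversing it on 41.51.41.27.33: 41→(41−9)÷2=16=p, 51→(51−9)÷2=21=u, 41→(41−9)÷2=16=p, 27→(27−9)÷2=9=i, 33→(33−9)÷2=12=l.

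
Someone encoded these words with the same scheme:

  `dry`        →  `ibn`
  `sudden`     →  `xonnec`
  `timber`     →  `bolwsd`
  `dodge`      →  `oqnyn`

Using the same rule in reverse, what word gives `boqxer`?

hunger

The output letters match the input read backwards, each shifted +10: dry reversed is yrd. Read the word backwards and shift each letter +10.
Reversing it on boqxer: shift back: b−10=r, o−10=e, q−10=g, x−10=n, e−10=u, r−10=h → regnuh; then reverse → hunger.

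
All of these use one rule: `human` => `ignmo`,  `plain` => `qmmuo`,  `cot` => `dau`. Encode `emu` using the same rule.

The shift depends on letter class: consonant h→i is +1, but vowel u→g is +12. The rule splits by letter class: vowels +12, consonants +1.
For emu: e(vowel)+12=q, m(cons)+1=n, u(vowel)+12=g.

qng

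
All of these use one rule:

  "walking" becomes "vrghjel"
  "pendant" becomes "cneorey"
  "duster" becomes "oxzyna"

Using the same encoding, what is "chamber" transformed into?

w(22)→v(21) and a(0)→r(17) fit y≡25x+17 (mod 26); the inverse of 25 mod 26 is 25. This is an affine cipher: with a=0,…,z=25, each position x becomes (25x+17) mod 26.
For chamber: c(2)→25·2+17≡15=p; h(7)→25·7+17≡10=k; a(0)→25·0+17≡17=r; m(12)→25·12+17≡5=f; b(1)→25·1+17≡16=q; e(4)→25·4+17≡13=n; r(17)→25·17+17≡0=a (all mod 26).

pkrfqna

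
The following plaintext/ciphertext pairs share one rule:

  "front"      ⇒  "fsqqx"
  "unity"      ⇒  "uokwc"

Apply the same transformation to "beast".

bfcvx

In front: f→f is +0, r→s is +1, o→q is +2, n→q is +3 — the shift increases by 1 each position. The shift increases by 1 at each position, starting from +0: 0, 1, 2, ….
For beast: b+0=b, e+1=f, a+2=c, s+3=v, t+4=x.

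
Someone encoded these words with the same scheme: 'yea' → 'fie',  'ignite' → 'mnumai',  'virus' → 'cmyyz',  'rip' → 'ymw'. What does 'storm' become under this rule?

The rule splits by letter class: vowels +4, consonants +7.
For storm: s(cons)+7=z, t(cons)+7=a, o(vowel)+4=s, r(cons)+7=y, m(cons)+7=t.

zasyt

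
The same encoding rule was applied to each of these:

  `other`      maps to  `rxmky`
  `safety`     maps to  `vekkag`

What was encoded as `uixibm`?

rescue

In other: o→r is +3, t→x is +4, h→m is +5, e→k is +6 — the shift increases by 1 each position. Letter i (0-indexed) is shifted by i+3, so successive shifts are 3, 4, 5, ….
Decoding uixibm: u−3=r, i−4=e, x−5=s, i−6=c, b−7=u, m−8=e.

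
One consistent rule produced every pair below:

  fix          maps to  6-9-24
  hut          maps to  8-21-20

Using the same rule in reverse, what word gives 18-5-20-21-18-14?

f is letter #6 and maps to 6: an offset of 0. Letters become their 1-indexed alphabet positions: a=1 … z=26.
Undoing it on 18-5-20-21-18-14: 18=r, 5=e, 20=t, 21=u, 18=r, 14=n.

return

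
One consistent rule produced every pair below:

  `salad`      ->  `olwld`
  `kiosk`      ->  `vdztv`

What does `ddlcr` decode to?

grass

Two steps: reverse the string, then apply a Caesar shift of +11.
Undoing it on ddlcr: shift back: d−11=s, d−11=s, l−11=a, c−11=r, r−11=g → ssarg; then reverse → grass.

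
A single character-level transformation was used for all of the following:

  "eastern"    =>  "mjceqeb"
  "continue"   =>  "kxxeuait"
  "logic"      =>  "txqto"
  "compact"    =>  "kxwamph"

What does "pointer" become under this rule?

xxsyfrf

In eastern: e→m is +8, a→j is +9, s→c is +10, t→e is +11 — the shift increases by 1 each position. Letter i (0-indexed) is shifted by i+8, so successive shifts are 8, 9, 10, ….
Applying it to pointer: p+8=x, o+9=x, i+10=s, n+11=y, t+12=f, e+13=r, r+14=f.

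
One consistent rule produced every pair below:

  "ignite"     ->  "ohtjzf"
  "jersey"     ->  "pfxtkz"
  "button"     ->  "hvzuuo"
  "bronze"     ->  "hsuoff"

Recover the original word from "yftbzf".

The shifts repeat in a cycle of length 2: positions 0,1,… shift by +6, +1, then the pattern repeats.
Reversing it on yftbzf: y−6=s, f−1=e, t−6=n, b−1=a, z−6=t, f−1=e.

senate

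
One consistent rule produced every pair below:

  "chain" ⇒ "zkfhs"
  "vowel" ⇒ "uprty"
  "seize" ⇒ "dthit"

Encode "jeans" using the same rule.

etfsd

This is an affine cipher: with a=0,…,z=25, each position x becomes (23x+5) mod 26.
For jeans: j(9)→23·9+5≡4=e; e(4)→23·4+5≡19=t; a(0)→23·0+5≡5=f; n(13)→23·13+5≡18=s; s(18)→23·18+5≡3=d (all mod 26).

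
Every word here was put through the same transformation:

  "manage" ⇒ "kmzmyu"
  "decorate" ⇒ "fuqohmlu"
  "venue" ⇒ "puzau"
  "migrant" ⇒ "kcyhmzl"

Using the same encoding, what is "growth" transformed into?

m(12)→k(10) and a(0)→m(12) fit y≡15x+12 (mod 26); the inverse of 15 mod 26 is 7. Treating letters as 0–25, the rule is x ↦ 15x + 12 (mod 26).
Applying it to growth: g(6)→15·6+12≡24=y; r(17)→15·17+12≡7=h; o(14)→15·14+12≡14=o; w(22)→15·22+12≡4=e; t(19)→15·19+12≡11=l; h(7)→15·7+12≡13=n (all mod 26).

yhoeln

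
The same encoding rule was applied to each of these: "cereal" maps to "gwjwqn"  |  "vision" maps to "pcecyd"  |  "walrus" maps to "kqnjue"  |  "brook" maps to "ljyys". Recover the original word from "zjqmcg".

tragic

c(2)→g(6) and e(4)→w(22) fit y≡21x+16 (mod 26); the inverse of 21 mod 26 is 5. This is an affine cipher: with a=0,…,z=25, each position x becomes (21x+16) mod 26.
Undoing it on zjqmcg: z(25)→5·(25−16)≡19=t; j(9)→5·(9−16)≡17=r; q(16)→5·(16−16)≡0=a; m(12)→5·(12−16)≡6=g; c(2)→5·(2−16)≡8=i; g(6)→5·(6−16)≡2=c (all mod 26).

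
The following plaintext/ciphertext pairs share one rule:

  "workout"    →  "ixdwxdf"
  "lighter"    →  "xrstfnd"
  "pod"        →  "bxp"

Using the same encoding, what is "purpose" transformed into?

The shift depends on letter class: consonant w→i is +12, but vowel o→x is +9. Vowels shift forward by 9 and consonants shift forward by 12.
On purpose: p(cons)+12=b, u(vowel)+9=d, r(cons)+12=d, p(cons)+12=b, o(vowel)+9=x, s(cons)+12=e, e(vowel)+9=n.

bddbxen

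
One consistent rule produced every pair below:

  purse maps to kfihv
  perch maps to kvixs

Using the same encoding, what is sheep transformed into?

hsvvk

Each pair mirrors across the alphabet (p↔k, u↔f, r↔i): positions sum to 25. Each letter is replaced by its mirror in the alphabet: a↔z, b↔y, c↔x, and so on (the Atbash cipher).
On sheep: s↔h, h↔s, e↔v, e↔v, p↔k.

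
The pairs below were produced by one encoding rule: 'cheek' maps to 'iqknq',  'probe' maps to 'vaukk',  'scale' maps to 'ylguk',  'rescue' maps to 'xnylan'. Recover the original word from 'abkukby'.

useless

Shifts by position in cheek: pos 0: c→i (+6), pos 1: h→q (+9), pos 2: e→k (+6), pos 3: e→n (+9) — repeating every 2. The shifts repeat in a cycle of length 2: positions 0,1,… shift by +6, +9, then the pattern repeats.
Decoding abkukby: a−6=u, b−9=s, k−6=e, u−9=l, k−6=e, b−9=s, y−6=s.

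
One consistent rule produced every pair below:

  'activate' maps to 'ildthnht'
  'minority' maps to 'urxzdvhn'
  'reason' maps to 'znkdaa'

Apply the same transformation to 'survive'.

adbguis

In activate: a→i is +8, c→l is +9, t→d is +10, i→t is +11 — the shift increases by 1 each position. Letter i (0-indexed) is shifted by i+8, so successive shifts are 8, 9, 10, ….
Applying it to survive: s+8=a, u+9=d, r+10=b, v+11=g, i+12=u, v+13=i, e+14=s.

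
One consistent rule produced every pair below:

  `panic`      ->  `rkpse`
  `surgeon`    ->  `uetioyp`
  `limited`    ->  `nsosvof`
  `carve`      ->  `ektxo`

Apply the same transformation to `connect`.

The shift depends on letter class: consonant p→r is +2, but vowel a→k is +10. The rule splits by letter class: vowels +10, consonants +2.
On connect: c(cons)+2=e, o(vowel)+10=y, n(cons)+2=p, n(cons)+2=p, e(vowel)+10=o, c(cons)+2=e, t(cons)+2=v.

eyppoev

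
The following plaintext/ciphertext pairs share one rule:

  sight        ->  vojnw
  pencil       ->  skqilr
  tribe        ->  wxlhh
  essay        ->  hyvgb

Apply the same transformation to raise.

uglyh

Shifts by position in sight: pos 0: s→v (+3), pos 1: i→o (+6), pos 2: g→j (+3), pos 3: h→n (+6) — repeating every 2. The shifts repeat in a cycle of length 2: positions 0,1,… shift by +3, +6, then the pattern repeats.
For raise: r+3=u, a+6=g, i+3=l, s+6=y, e+3=h.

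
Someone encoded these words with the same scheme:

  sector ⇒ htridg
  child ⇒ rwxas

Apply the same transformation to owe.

dlt

Compare letters: s→h is +15, e→t is +15, c→r is +15 — a constant shift. This is a Caesar cipher with shift 15.
On owe: o+15=d, w+15=l, e+15=t.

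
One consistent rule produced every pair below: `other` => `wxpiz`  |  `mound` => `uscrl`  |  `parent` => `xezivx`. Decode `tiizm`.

leave

The shifts repeat in a cycle of length 2: positions 0,1,… shift by +8, +4, then the pattern repeats.
Undoing it on tiizm: t−8=l, i−4=e, i−8=a, z−4=v, m−8=e.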